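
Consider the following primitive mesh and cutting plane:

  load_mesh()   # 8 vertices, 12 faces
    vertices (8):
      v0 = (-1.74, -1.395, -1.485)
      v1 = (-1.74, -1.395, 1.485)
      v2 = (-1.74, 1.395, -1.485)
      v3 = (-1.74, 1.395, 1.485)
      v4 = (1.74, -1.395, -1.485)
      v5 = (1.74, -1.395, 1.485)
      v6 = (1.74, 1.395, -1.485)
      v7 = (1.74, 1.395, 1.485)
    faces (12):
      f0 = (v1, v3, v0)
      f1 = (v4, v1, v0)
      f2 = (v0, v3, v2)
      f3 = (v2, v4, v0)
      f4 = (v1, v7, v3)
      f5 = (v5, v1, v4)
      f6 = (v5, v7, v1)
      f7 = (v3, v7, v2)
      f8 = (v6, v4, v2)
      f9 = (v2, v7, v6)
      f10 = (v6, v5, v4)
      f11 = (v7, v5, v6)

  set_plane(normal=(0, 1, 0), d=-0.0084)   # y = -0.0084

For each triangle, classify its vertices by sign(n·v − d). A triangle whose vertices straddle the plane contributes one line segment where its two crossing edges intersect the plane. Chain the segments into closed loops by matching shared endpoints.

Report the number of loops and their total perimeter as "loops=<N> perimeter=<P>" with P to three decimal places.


Straddling triangles (8 of 12):
  (v1,v3,v0) [-+-] → (-1.74, -0.0084, 1.485)–(-1.74, -0.0084, -0.00894194)  len=1.4939
  (v0,v3,v2) [-++] → (-1.74, -0.0084, -0.00894194)–(-1.74, -0.0084, -1.485)  len=1.4761
  (v2,v4,v0) [+--] → (0.0104774, -0.0084, -1.485)–(-1.74, -0.0084, -1.485)  len=1.7505
  (v1,v7,v3) [-++] → (-0.0104774, -0.0084, 1.485)–(-1.74, -0.0084, 1.485)  len=1.7295
  (v5,v7,v1) [-+-] → (1.74, -0.0084, 1.485)–(-0.0104774, -0.0084, 1.485)  len=1.7505
  (v6,v4,v2) [+-+] → (1.74, -0.0084, -1.485)–(0.0104774, -0.0084, -1.485)  len=1.7295
  (v6,v5,v4) [+--] → (1.74, -0.0084, 0.00894194)–(1.74, -0.0084, -1.485)  len=1.4939
  (v7,v5,v6) [+-+] → (1.74, -0.0084, 1.485)–(1.74, -0.0084, 0.00894194)  len=1.4761

Chained into 1 loop(s):
  loop 1: 8 segments, perimeter = 12.9000
Total perimeter = 12.900

loops=1 perimeter=12.900


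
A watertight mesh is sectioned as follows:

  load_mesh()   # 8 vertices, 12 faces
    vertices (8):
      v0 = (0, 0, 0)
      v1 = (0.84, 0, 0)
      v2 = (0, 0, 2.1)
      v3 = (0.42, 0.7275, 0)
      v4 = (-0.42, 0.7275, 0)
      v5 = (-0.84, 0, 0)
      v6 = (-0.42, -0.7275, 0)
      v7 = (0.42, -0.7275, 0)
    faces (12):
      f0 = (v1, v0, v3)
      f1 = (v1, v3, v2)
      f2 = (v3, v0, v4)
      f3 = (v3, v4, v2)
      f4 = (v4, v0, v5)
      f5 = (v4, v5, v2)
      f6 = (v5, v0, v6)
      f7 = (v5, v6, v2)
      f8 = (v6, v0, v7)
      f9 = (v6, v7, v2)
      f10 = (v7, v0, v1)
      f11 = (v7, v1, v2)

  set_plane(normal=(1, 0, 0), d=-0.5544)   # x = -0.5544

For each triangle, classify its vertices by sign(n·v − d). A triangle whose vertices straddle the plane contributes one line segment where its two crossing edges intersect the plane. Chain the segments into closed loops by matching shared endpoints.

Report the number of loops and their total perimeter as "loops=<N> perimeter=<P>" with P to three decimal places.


loops=1 perimeter=2.727

Straddling triangles (4 of 12):
  (v4,v0,v5) [++-] → (-0.5544, 0, 0)–(-0.5544, 0.4947, 0)  len=0.4947
  (v4,v5,v2) [+-+] → (-0.5544, 0.4947, 0)–(-0.5544, 0, 0.714)  len=0.8686
  (v5,v0,v6) [-++] → (-0.5544, 0, 0)–(-0.5544, -0.4947, 0)  len=0.4947
  (v5,v6,v2) [-++] → (-0.5544, -0.4947, 0)–(-0.5544, 0, 0.714)  len=0.8686

Chained into 1 loop(s):
  loop 1: 4 segments, perimeter = 2.7267
Total perimeter = 2.727


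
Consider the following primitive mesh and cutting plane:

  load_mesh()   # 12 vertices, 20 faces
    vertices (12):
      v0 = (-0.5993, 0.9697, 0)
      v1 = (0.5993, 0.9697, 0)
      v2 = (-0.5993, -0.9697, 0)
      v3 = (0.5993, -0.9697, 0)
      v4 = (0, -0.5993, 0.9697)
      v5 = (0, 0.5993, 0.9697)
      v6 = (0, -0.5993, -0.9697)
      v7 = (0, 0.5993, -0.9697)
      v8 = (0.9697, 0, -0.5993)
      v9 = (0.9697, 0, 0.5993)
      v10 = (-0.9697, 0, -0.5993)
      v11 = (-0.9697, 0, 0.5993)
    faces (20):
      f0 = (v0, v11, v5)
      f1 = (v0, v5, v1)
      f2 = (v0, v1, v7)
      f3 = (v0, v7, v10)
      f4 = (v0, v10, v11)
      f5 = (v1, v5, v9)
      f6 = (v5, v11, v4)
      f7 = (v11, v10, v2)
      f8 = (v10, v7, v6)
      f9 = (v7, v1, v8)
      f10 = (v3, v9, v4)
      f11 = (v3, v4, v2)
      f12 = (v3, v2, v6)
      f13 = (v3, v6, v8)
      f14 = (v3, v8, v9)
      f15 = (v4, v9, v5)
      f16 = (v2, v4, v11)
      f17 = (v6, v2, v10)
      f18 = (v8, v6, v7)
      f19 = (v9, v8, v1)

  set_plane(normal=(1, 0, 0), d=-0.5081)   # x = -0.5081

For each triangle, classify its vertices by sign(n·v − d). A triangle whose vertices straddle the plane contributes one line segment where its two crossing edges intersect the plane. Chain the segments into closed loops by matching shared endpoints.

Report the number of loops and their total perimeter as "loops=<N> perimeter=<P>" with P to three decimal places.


loops=1 perimeter=5.326

Straddling triangles (10 of 20):
  (v0,v11,v5) [--+] → (-0.5081, 0.285281, 0.775619)–(-0.5081, 0.913333, 0.147567)  len=0.8882
  (v0,v5,v1) [-++] → (-0.5081, 0.913333, 0.147567)–(-0.5081, 0.9697, 0)  len=0.1580
  (v0,v1,v7) [-++] → (-0.5081, 0.9697, 0)–(-0.5081, 0.913333, -0.147567)  len=0.1580
  (v0,v7,v10) [-+-] → (-0.5081, 0.913333, -0.147567)–(-0.5081, 0.285281, -0.775619)  len=0.8882
  (v5,v11,v4) [+-+] → (-0.5081, 0.285281, 0.775619)–(-0.5081, -0.285281, 0.775619)  len=0.5706
  (v10,v7,v6) [-++] → (-0.5081, 0.285281, -0.775619)–(-0.5081, -0.285281, -0.775619)  len=0.5706
  (v3,v4,v2) [++-] → (-0.5081, -0.913333, 0.147567)–(-0.5081, -0.9697, 0)  len=0.1580
  (v3,v2,v6) [+-+] → (-0.5081, -0.9697, 0)–(-0.5081, -0.913333, -0.147567)  len=0.1580
  (v2,v4,v11) [-+-] → (-0.5081, -0.913333, 0.147567)–(-0.5081, -0.285281, 0.775619)  len=0.8882
  (v6,v2,v10) [+--] → (-0.5081, -0.913333, -0.147567)–(-0.5081, -0.285281, -0.775619)  len=0.8882

Chained into 1 loop(s):
  loop 1: 10 segments, perimeter = 5.3258
Total perimeter = 5.326


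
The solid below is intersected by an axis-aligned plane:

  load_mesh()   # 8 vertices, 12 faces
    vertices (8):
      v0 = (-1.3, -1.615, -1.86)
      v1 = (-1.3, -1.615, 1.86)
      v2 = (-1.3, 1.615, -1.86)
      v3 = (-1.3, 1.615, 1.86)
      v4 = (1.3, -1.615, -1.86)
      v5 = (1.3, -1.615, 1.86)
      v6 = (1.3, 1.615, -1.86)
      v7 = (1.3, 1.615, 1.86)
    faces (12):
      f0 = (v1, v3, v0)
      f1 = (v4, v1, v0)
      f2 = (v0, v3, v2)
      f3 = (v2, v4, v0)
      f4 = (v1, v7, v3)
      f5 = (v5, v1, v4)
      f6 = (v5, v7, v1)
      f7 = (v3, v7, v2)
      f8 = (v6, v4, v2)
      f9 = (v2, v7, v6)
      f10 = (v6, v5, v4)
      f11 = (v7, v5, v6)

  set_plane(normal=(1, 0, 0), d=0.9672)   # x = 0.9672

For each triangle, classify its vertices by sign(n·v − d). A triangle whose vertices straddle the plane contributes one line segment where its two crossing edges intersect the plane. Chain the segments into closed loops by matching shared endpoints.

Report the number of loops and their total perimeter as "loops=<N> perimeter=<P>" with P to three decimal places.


loops=1 perimeter=13.900

Straddling triangles (8 of 12):
  (v4,v1,v0) [+--] → (0.9672, -1.615, -1.38384)–(0.9672, -1.615, -1.86)  len=0.4762
  (v2,v4,v0) [-+-] → (0.9672, -1.20156, -1.86)–(0.9672, -1.615, -1.86)  len=0.4134
  (v1,v7,v3) [-+-] → (0.9672, 1.20156, 1.86)–(0.9672, 1.615, 1.86)  len=0.4134
  (v5,v1,v4) [+-+] → (0.9672, -1.615, 1.86)–(0.9672, -1.615, -1.38384)  len=3.2438
  (v5,v7,v1) [++-] → (0.9672, 1.20156, 1.86)–(0.9672, -1.615, 1.86)  len=2.8166
  (v3,v7,v2) [-+-] → (0.9672, 1.615, 1.86)–(0.9672, 1.615, 1.38384)  len=0.4762
  (v6,v4,v2) [++-] → (0.9672, -1.20156, -1.86)–(0.9672, 1.615, -1.86)  len=2.8166
  (v2,v7,v6) [-++] → (0.9672, 1.615, 1.38384)–(0.9672, 1.615, -1.86)  len=3.2438

Chained into 1 loop(s):
  loop 1: 8 segments, perimeter = 13.9000
Total perimeter = 13.900


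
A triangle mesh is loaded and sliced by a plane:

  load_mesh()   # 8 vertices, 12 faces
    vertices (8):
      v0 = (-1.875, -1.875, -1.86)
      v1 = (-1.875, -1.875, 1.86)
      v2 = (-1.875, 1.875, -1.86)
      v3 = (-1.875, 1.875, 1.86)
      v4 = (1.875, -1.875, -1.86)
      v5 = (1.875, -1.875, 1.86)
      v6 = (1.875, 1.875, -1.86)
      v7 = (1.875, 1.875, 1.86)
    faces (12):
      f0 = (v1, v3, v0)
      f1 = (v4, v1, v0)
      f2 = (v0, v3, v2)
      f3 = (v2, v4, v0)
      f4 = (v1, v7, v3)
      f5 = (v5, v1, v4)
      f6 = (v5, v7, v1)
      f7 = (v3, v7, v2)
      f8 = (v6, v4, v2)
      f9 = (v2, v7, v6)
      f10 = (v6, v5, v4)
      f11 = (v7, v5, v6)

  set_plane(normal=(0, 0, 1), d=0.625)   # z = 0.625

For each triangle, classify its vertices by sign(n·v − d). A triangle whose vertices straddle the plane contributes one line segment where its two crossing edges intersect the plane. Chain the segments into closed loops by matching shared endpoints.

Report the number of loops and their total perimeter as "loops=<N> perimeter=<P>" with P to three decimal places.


loops=1 perimeter=15.000

Straddling triangles (8 of 12):
  (v1,v3,v0) [++-] → (-1.875, 0.63004, 0.625)–(-1.875, -1.875, 0.625)  len=2.5050
  (v4,v1,v0) [-+-] → (-0.63004, -1.875, 0.625)–(-1.875, -1.875, 0.625)  len=1.2450
  (v0,v3,v2) [-+-] → (-1.875, 0.63004, 0.625)–(-1.875, 1.875, 0.625)  len=1.2450
  (v5,v1,v4) [++-] → (-0.63004, -1.875, 0.625)–(1.875, -1.875, 0.625)  len=2.5050
  (v3,v7,v2) [++-] → (0.63004, 1.875, 0.625)–(-1.875, 1.875, 0.625)  len=2.5050
  (v2,v7,v6) [-+-] → (0.63004, 1.875, 0.625)–(1.875, 1.875, 0.625)  len=1.2450
  (v6,v5,v4) [-+-] → (1.875, -0.63004, 0.625)–(1.875, -1.875, 0.625)  len=1.2450
  (v7,v5,v6) [++-] → (1.875, -0.63004, 0.625)–(1.875, 1.875, 0.625)  len=2.5050

Chained into 1 loop(s):
  loop 1: 8 segments, perimeter = 15.0000
Total perimeter = 15.000


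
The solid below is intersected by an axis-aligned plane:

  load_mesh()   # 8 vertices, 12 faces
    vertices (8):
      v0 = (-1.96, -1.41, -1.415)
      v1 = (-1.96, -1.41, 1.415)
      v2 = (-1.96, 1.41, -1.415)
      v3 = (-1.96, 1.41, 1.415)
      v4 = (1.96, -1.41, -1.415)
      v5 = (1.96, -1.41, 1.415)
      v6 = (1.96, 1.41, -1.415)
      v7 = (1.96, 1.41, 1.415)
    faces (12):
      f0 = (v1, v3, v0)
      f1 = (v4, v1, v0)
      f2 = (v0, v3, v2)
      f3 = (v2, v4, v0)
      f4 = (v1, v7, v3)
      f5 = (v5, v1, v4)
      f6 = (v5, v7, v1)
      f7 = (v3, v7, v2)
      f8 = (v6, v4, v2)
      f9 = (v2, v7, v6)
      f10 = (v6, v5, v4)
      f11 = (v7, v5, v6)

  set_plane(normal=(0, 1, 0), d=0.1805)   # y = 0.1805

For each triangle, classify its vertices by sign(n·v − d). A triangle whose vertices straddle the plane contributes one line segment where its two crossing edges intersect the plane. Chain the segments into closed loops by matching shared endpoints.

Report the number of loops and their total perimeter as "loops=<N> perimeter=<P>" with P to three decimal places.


loops=1 perimeter=13.500

Straddling triangles (8 of 12):
  (v1,v3,v0) [-+-] → (-1.96, 0.1805, 1.415)–(-1.96, 0.1805, 0.18114)  len=1.2339
  (v0,v3,v2) [-++] → (-1.96, 0.1805, 0.18114)–(-1.96, 0.1805, -1.415)  len=1.5961
  (v2,v4,v0) [+--] → (-0.250908, 0.1805, -1.415)–(-1.96, 0.1805, -1.415)  len=1.7091
  (v1,v7,v3) [-++] → (0.250908, 0.1805, 1.415)–(-1.96, 0.1805, 1.415)  len=2.2109
  (v5,v7,v1) [-+-] → (1.96, 0.1805, 1.415)–(0.250908, 0.1805, 1.415)  len=1.7091
  (v6,v4,v2) [+-+] → (1.96, 0.1805, -1.415)–(-0.250908, 0.1805, -1.415)  len=2.2109
  (v6,v5,v4) [+--] → (1.96, 0.1805, -0.18114)–(1.96, 0.1805, -1.415)  len=1.2339
  (v7,v5,v6) [+-+] → (1.96, 0.1805, 1.415)–(1.96, 0.1805, -0.18114)  len=1.5961

Chained into 1 loop(s):
  loop 1: 8 segments, perimeter = 13.5000
Total perimeter = 13.500


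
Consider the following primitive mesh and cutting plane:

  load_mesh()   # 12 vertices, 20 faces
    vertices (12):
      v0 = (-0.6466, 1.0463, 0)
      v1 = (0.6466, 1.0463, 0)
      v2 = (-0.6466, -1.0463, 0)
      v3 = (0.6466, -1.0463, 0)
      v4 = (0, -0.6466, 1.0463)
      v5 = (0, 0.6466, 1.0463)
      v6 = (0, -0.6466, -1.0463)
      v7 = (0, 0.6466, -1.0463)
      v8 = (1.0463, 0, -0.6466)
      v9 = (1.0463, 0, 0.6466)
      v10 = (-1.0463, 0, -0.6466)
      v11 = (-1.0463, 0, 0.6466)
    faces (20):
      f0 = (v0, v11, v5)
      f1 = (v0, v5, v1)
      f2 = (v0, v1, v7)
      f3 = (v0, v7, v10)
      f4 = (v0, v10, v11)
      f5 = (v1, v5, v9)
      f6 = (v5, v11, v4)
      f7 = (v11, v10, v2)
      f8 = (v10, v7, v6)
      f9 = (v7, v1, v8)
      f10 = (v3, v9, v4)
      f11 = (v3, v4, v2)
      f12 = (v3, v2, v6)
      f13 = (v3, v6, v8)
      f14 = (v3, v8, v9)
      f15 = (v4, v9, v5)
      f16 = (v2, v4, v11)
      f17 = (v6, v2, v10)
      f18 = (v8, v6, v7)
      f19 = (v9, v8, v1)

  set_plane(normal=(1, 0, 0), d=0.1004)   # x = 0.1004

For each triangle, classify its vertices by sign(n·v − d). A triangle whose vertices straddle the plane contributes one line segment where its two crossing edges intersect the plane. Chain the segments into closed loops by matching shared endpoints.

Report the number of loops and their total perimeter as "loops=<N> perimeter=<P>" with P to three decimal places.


Straddling triangles (10 of 20):
  (v0,v5,v1) [--+] → (0.1004, 0.708663, 0.883837)–(0.1004, 1.0463, 0)  len=0.9461
  (v0,v1,v7) [-+-] → (0.1004, 1.0463, 0)–(0.1004, 0.708663, -0.883837)  len=0.9461
  (v1,v5,v9) [+-+] → (0.1004, 0.708663, 0.883837)–(0.1004, 0.584554, 1.00795)  len=0.1755
  (v7,v1,v8) [-++] → (0.1004, 0.708663, -0.883837)–(0.1004, 0.584554, -1.00795)  len=0.1755
  (v3,v9,v4) [++-] → (0.1004, -0.584554, 1.00795)–(0.1004, -0.708663, 0.883837)  len=0.1755
  (v3,v4,v2) [+--] → (0.1004, -0.708663, 0.883837)–(0.1004, -1.0463, 0)  len=0.9461
  (v3,v2,v6) [+--] → (0.1004, -1.0463, 0)–(0.1004, -0.708663, -0.883837)  len=0.9461
  (v3,v6,v8) [+-+] → (0.1004, -0.708663, -0.883837)–(0.1004, -0.584554, -1.00795)  len=0.1755
  (v4,v9,v5) [-+-] → (0.1004, -0.584554, 1.00795)–(0.1004, 0.584554, 1.00795)  len=1.1691
  (v8,v6,v7) [+--] → (0.1004, -0.584554, -1.00795)–(0.1004, 0.584554, -1.00795)  len=1.1691

Chained into 1 loop(s):
  loop 1: 10 segments, perimeter = 6.8248
Total perimeter = 6.825

loops=1 perimeter=6.825


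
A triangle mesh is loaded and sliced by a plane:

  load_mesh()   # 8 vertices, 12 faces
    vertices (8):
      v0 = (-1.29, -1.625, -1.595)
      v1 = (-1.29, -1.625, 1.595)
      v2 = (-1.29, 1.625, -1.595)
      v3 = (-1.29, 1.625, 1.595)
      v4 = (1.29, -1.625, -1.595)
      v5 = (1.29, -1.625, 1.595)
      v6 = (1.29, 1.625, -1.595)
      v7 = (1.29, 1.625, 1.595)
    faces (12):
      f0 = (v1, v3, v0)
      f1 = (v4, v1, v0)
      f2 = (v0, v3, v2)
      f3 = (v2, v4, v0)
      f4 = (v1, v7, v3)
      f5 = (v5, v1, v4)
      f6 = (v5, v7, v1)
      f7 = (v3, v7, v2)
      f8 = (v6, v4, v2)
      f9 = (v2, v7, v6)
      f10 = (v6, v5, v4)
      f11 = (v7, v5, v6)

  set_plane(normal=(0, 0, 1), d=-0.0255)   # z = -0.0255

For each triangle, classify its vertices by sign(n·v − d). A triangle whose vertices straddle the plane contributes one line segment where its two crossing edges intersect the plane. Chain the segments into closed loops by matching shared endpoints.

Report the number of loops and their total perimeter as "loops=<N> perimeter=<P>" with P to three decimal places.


loops=1 perimeter=11.660

Straddling triangles (8 of 12):
  (v1,v3,v0) [++-] → (-1.29, -0.0259796, -0.0255)–(-1.29, -1.625, -0.0255)  len=1.5990
  (v4,v1,v0) [-+-] → (0.0206238, -1.625, -0.0255)–(-1.29, -1.625, -0.0255)  len=1.3106
  (v0,v3,v2) [-+-] → (-1.29, -0.0259796, -0.0255)–(-1.29, 1.625, -0.0255)  len=1.6510
  (v5,v1,v4) [++-] → (0.0206238, -1.625, -0.0255)–(1.29, -1.625, -0.0255)  len=1.2694
  (v3,v7,v2) [++-] → (-0.0206238, 1.625, -0.0255)–(-1.29, 1.625, -0.0255)  len=1.2694
  (v2,v7,v6) [-+-] → (-0.0206238, 1.625, -0.0255)–(1.29, 1.625, -0.0255)  len=1.3106
  (v6,v5,v4) [-+-] → (1.29, 0.0259796, -0.0255)–(1.29, -1.625, -0.0255)  len=1.6510
  (v7,v5,v6) [++-] → (1.29, 0.0259796, -0.0255)–(1.29, 1.625, -0.0255)  len=1.5990

Chained into 1 loop(s):
  loop 1: 8 segments, perimeter = 11.6600
Total perimeter = 11.660


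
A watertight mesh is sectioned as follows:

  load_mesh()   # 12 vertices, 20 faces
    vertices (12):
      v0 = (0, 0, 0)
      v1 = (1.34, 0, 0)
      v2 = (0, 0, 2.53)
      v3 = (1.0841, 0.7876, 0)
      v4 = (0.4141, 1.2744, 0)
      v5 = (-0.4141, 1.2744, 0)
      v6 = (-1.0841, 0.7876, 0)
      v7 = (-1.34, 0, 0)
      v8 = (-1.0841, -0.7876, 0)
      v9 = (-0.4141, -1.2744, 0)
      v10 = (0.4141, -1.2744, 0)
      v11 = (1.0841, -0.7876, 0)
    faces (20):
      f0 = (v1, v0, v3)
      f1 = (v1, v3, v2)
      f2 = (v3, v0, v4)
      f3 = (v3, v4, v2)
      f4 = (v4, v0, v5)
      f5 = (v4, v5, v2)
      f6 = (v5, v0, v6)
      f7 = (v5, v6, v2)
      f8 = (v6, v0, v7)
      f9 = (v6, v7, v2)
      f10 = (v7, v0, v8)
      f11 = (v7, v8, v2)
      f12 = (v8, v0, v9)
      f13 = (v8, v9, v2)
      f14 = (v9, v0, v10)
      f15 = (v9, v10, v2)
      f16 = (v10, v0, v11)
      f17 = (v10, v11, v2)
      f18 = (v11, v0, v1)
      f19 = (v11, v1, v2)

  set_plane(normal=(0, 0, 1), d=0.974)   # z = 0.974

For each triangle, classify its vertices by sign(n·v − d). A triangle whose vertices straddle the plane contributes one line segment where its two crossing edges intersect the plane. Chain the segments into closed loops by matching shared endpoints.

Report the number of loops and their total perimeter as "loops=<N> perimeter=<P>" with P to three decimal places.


loops=1 perimeter=5.093

Straddling triangles (10 of 20):
  (v1,v3,v2) [--+] → (0.666743, 0.48439, 0.974)–(0.824126, 0, 0.974)  len=0.5093
  (v3,v4,v2) [--+] → (0.25468, 0.783781, 0.974)–(0.666743, 0.48439, 0.974)  len=0.5093
  (v4,v5,v2) [--+] → (-0.25468, 0.783781, 0.974)–(0.25468, 0.783781, 0.974)  len=0.5094
  (v5,v6,v2) [--+] → (-0.666743, 0.48439, 0.974)–(-0.25468, 0.783781, 0.974)  len=0.5093
  (v6,v7,v2) [--+] → (-0.824126, 0, 0.974)–(-0.666743, 0.48439, 0.974)  len=0.5093
  (v7,v8,v2) [--+] → (-0.666743, -0.48439, 0.974)–(-0.824126, 0, 0.974)  len=0.5093
  (v8,v9,v2) [--+] → (-0.25468, -0.783781, 0.974)–(-0.666743, -0.48439, 0.974)  len=0.5093
  (v9,v10,v2) [--+] → (0.25468, -0.783781, 0.974)–(-0.25468, -0.783781, 0.974)  len=0.5094
  (v10,v11,v2) [--+] → (0.666743, -0.48439, 0.974)–(0.25468, -0.783781, 0.974)  len=0.5093
  (v11,v1,v2) [--+] → (0.824126, 0, 0.974)–(0.666743, -0.48439, 0.974)  len=0.5093

Chained into 1 loop(s):
  loop 1: 10 segments, perimeter = 5.0934
Total perimeter = 5.093


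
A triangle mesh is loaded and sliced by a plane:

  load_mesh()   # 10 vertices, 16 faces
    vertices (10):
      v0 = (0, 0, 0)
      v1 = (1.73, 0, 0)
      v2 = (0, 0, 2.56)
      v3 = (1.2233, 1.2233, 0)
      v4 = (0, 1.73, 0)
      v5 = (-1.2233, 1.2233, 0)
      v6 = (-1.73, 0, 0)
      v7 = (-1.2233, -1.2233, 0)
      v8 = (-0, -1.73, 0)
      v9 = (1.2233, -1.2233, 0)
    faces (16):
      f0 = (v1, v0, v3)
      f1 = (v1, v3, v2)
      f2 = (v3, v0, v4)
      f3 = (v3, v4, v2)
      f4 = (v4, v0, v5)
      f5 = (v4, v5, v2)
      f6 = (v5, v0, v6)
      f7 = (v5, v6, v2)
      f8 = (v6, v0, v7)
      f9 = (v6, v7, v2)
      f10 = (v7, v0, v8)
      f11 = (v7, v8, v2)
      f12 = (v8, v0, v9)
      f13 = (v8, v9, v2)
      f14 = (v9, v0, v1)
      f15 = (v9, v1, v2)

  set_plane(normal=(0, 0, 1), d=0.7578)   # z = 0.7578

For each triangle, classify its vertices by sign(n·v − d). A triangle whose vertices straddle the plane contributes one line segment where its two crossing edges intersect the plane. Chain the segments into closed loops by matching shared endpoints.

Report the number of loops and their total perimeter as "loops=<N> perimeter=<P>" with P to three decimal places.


loops=1 perimeter=7.457

Straddling triangles (8 of 16):
  (v1,v3,v2) [--+] → (0.861184, 0.861184, 0.7578)–(1.21789, 0, 0.7578)  len=0.9321
  (v3,v4,v2) [--+] → (0, 1.21789, 0.7578)–(0.861184, 0.861184, 0.7578)  len=0.9321
  (v4,v5,v2) [--+] → (-0.861184, 0.861184, 0.7578)–(0, 1.21789, 0.7578)  len=0.9321
  (v5,v6,v2) [--+] → (-1.21789, 0, 0.7578)–(-0.861184, 0.861184, 0.7578)  len=0.9321
  (v6,v7,v2) [--+] → (-0.861184, -0.861184, 0.7578)–(-1.21789, 0, 0.7578)  len=0.9321
  (v7,v8,v2) [--+] → (0, -1.21789, 0.7578)–(-0.861184, -0.861184, 0.7578)  len=0.9321
  (v8,v9,v2) [--+] → (0.861184, -0.861184, 0.7578)–(0, -1.21789, 0.7578)  len=0.9321
  (v9,v1,v2) [--+] → (1.21789, 0, 0.7578)–(0.861184, -0.861184, 0.7578)  len=0.9321

Chained into 1 loop(s):
  loop 1: 8 segments, perimeter = 7.4571
Total perimeter = 7.457


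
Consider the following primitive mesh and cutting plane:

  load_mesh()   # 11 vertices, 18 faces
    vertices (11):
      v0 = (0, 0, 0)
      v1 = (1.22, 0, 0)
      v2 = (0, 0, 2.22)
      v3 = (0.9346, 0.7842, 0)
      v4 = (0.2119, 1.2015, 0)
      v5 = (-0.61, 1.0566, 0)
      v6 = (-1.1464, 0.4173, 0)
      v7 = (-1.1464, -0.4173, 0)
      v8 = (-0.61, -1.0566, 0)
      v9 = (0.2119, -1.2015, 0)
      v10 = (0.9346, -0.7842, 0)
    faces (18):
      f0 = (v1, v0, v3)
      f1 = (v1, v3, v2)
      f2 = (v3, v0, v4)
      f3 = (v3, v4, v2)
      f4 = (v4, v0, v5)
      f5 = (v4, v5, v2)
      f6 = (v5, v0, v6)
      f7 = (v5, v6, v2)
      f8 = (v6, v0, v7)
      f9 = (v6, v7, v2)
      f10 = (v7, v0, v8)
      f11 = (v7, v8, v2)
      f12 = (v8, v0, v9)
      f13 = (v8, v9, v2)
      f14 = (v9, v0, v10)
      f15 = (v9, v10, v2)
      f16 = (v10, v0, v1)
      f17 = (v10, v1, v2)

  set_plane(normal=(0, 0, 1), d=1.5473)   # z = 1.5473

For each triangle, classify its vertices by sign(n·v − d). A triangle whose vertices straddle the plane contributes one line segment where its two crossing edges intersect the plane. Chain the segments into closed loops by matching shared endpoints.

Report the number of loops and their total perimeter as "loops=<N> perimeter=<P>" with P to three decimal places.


loops=1 perimeter=2.276

Straddling triangles (9 of 18):
  (v1,v3,v2) [--+] → (0.283201, 0.237627, 1.5473)–(0.369682, 0, 1.5473)  len=0.2529
  (v3,v4,v2) [--+] → (0.0642095, 0.364076, 1.5473)–(0.283201, 0.237627, 1.5473)  len=0.2529
  (v4,v5,v2) [--+] → (-0.184841, 0.320169, 1.5473)–(0.0642095, 0.364076, 1.5473)  len=0.2529
  (v5,v6,v2) [--+] → (-0.34738, 0.126449, 1.5473)–(-0.184841, 0.320169, 1.5473)  len=0.2529
  (v6,v7,v2) [--+] → (-0.34738, -0.126449, 1.5473)–(-0.34738, 0.126449, 1.5473)  len=0.2529
  (v7,v8,v2) [--+] → (-0.184841, -0.320169, 1.5473)–(-0.34738, -0.126449, 1.5473)  len=0.2529
  (v8,v9,v2) [--+] → (0.0642095, -0.364076, 1.5473)–(-0.184841, -0.320169, 1.5473)  len=0.2529
  (v9,v10,v2) [--+] → (0.283201, -0.237627, 1.5473)–(0.0642095, -0.364076, 1.5473)  len=0.2529
  (v10,v1,v2) [--+] → (0.369682, 0, 1.5473)–(0.283201, -0.237627, 1.5473)  len=0.2529

Chained into 1 loop(s):
  loop 1: 9 segments, perimeter = 2.2759
Total perimeter = 2.276


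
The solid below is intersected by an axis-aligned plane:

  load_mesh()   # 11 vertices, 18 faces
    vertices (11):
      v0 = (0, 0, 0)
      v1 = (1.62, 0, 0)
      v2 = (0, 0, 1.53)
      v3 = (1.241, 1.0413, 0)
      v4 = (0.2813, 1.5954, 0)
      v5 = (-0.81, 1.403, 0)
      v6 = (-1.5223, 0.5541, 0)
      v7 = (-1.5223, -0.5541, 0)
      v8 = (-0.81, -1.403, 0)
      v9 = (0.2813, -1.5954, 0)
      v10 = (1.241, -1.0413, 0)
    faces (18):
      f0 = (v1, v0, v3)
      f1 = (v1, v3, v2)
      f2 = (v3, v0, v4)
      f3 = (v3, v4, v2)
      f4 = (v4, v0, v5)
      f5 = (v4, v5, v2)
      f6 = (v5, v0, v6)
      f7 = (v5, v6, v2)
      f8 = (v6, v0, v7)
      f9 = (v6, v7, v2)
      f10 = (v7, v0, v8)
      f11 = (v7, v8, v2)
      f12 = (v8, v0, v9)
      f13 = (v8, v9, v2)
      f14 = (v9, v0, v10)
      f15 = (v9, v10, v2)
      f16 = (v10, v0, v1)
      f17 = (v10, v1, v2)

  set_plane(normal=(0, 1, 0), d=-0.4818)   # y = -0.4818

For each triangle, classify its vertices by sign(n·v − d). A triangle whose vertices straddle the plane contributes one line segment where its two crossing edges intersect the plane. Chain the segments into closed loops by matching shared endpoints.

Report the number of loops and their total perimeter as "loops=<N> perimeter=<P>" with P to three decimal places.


loops=1 perimeter=6.681

Straddling triangles (10 of 18):
  (v6,v0,v7) [++-] → (-1.32367, -0.4818, 0)–(-1.5223, -0.4818, 0)  len=0.1986
  (v6,v7,v2) [+-+] → (-1.5223, -0.4818, 0)–(-1.32367, -0.4818, 0.199637)  len=0.2816
  (v7,v0,v8) [-+-] → (-1.32367, -0.4818, 0)–(-0.27816, -0.4818, 0)  len=1.0455
  (v7,v8,v2) [--+] → (-0.27816, -0.4818, 1.00459)–(-1.32367, -0.4818, 0.199637)  len=1.3195
  (v8,v0,v9) [-+-] → (-0.27816, -0.4818, 0)–(0.0849507, -0.4818, 0)  len=0.3631
  (v8,v9,v2) [--+] → (0.0849507, -0.4818, 1.06795)–(-0.27816, -0.4818, 1.00459)  len=0.3686
  (v9,v0,v10) [-+-] → (0.0849507, -0.4818, 0)–(0.574199, -0.4818, 0)  len=0.4892
  (v9,v10,v2) [--+] → (0.574199, -0.4818, 0.822083)–(0.0849507, -0.4818, 1.06795)  len=0.5476
  (v10,v0,v1) [-++] → (0.574199, -0.4818, 0)–(1.44464, -0.4818, 0)  len=0.8704
  (v10,v1,v2) [-++] → (1.44464, -0.4818, 0)–(0.574199, -0.4818, 0.822083)  len=1.1973

Chained into 1 loop(s):
  loop 1: 10 segments, perimeter = 6.6815
Total perimeter = 6.681


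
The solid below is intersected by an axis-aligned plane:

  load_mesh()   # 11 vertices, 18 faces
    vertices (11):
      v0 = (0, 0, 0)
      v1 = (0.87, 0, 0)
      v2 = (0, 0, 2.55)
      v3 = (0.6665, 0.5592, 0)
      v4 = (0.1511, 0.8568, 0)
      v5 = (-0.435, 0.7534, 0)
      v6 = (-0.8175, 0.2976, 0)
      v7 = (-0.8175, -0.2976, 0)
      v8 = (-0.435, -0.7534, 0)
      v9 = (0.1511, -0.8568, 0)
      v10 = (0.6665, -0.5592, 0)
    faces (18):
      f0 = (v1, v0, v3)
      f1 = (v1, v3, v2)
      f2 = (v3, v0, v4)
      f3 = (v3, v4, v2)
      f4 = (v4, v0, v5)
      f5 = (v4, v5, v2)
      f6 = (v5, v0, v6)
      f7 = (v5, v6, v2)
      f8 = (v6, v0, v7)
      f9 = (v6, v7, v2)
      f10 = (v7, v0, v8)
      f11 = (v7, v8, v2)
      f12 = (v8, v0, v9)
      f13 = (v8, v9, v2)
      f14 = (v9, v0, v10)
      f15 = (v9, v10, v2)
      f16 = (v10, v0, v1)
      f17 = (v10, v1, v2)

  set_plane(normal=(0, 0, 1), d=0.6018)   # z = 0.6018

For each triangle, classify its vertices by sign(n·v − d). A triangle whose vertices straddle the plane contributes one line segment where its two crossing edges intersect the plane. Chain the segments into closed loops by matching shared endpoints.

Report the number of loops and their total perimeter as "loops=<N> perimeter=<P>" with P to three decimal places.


Straddling triangles (9 of 18):
  (v1,v3,v2) [--+] → (0.509206, 0.427229, 0.6018)–(0.66468, 0, 0.6018)  len=0.4546
  (v3,v4,v2) [--+] → (0.11544, 0.654595, 0.6018)–(0.509206, 0.427229, 0.6018)  len=0.4547
  (v4,v5,v2) [--+] → (-0.33234, 0.575598, 0.6018)–(0.11544, 0.654595, 0.6018)  len=0.4547
  (v5,v6,v2) [--+] → (-0.62457, 0.227366, 0.6018)–(-0.33234, 0.575598, 0.6018)  len=0.4546
  (v6,v7,v2) [--+] → (-0.62457, -0.227366, 0.6018)–(-0.62457, 0.227366, 0.6018)  len=0.4547
  (v7,v8,v2) [--+] → (-0.33234, -0.575598, 0.6018)–(-0.62457, -0.227366, 0.6018)  len=0.4546
  (v8,v9,v2) [--+] → (0.11544, -0.654595, 0.6018)–(-0.33234, -0.575598, 0.6018)  len=0.4547
  (v9,v10,v2) [--+] → (0.509206, -0.427229, 0.6018)–(0.11544, -0.654595, 0.6018)  len=0.4547
  (v10,v1,v2) [--+] → (0.66468, 0, 0.6018)–(0.509206, -0.427229, 0.6018)  len=0.4546

Chained into 1 loop(s):
  loop 1: 9 segments, perimeter = 4.0920
Total perimeter = 4.092

loops=1 perimeter=4.092


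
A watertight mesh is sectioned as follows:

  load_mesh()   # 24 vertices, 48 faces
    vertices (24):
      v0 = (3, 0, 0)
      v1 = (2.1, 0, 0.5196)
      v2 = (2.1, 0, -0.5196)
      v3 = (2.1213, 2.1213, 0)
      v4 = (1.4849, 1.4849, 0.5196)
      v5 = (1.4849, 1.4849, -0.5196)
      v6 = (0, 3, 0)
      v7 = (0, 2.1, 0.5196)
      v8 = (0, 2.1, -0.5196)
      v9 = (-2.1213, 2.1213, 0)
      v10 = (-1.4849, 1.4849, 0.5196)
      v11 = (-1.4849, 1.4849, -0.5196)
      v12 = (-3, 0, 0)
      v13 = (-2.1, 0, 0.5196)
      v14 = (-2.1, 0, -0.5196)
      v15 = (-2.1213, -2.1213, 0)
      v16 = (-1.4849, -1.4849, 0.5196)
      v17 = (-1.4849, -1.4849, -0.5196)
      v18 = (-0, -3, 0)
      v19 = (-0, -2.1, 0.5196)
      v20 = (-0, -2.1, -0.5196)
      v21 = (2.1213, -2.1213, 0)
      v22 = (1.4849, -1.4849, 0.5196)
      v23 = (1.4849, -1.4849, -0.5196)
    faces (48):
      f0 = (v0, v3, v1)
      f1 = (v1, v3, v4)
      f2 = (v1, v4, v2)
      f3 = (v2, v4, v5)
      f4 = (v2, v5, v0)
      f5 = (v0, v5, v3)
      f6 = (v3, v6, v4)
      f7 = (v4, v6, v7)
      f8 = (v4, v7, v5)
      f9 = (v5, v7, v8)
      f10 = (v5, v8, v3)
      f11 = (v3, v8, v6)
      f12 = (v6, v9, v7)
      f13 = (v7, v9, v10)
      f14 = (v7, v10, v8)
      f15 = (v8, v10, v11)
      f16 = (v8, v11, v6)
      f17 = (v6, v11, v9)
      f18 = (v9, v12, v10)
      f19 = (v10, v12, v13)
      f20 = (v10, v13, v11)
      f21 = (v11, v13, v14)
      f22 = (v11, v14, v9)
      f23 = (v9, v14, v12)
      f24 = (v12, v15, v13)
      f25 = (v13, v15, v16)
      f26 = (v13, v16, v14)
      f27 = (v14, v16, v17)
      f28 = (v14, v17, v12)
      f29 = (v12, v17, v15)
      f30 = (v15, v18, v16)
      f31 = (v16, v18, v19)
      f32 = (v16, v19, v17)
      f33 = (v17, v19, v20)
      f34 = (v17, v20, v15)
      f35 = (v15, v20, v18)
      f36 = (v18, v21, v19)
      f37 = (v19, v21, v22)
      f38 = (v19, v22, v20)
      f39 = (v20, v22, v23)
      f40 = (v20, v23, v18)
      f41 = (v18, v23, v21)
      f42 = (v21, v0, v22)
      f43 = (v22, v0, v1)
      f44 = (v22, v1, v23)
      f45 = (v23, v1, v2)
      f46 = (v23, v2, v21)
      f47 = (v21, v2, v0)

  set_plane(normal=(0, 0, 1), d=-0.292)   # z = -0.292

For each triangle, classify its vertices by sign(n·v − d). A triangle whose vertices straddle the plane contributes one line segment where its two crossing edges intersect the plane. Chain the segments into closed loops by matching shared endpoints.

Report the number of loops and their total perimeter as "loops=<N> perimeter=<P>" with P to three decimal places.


Straddling triangles (32 of 48):
  (v1,v4,v2) [++-] → (1.96528, 0.325215, -0.292)–(2.1, 0, -0.292)  len=0.3520
  (v2,v4,v5) [-+-] → (1.96528, 0.325215, -0.292)–(1.4849, 1.4849, -0.292)  len=1.2552
  (v2,v5,v0) [--+] → (2.14856, 0.83447, -0.292)–(2.49423, 0, -0.292)  len=0.9032
  (v0,v5,v3) [+-+] → (2.14856, 0.83447, -0.292)–(1.76366, 1.76366, -0.292)  len=1.0058
  (v4,v7,v5) [++-] → (1.15969, 1.61962, -0.292)–(1.4849, 1.4849, -0.292)  len=0.3520
  (v5,v7,v8) [-+-] → (1.15969, 1.61962, -0.292)–(0, 2.1, -0.292)  len=1.2552
  (v5,v8,v3) [--+] → (0.929191, 2.10933, -0.292)–(1.76366, 1.76366, -0.292)  len=0.9032
  (v3,v8,v6) [+-+] → (0.929191, 2.10933, -0.292)–(0, 2.49423, -0.292)  len=1.0058
  (v7,v10,v8) [++-] → (-0.325215, 1.96528, -0.292)–(0, 2.1, -0.292)  len=0.3520
  (v8,v10,v11) [-+-] → (-0.325215, 1.96528, -0.292)–(-1.4849, 1.4849, -0.292)  len=1.2552
  (v8,v11,v6) [--+] → (-0.83447, 2.14856, -0.292)–(0, 2.49423, -0.292)  len=0.9032
  (v6,v11,v9) [+-+] → (-0.83447, 2.14856, -0.292)–(-1.76366, 1.76366, -0.292)  len=1.0058
  (v10,v13,v11) [++-] → (-1.61962, 1.15969, -0.292)–(-1.4849, 1.4849, -0.292)  len=0.3520
  (v11,v13,v14) [-+-] → (-1.61962, 1.15969, -0.292)–(-2.1, 0, -0.292)  len=1.2552
  (v11,v14,v9) [--+] → (-2.10933, 0.929191, -0.292)–(-1.76366, 1.76366, -0.292)  len=0.9032
  (v9,v14,v12) [+-+] → (-2.10933, 0.929191, -0.292)–(-2.49423, 0, -0.292)  len=1.0058
  (v13,v16,v14) [++-] → (-1.96528, -0.325215, -0.292)–(-2.1, 0, -0.292)  len=0.3520
  (v14,v16,v17) [-+-] → (-1.96528, -0.325215, -0.292)–(-1.4849, -1.4849, -0.292)  len=1.2552
  (v14,v17,v12) [--+] → (-2.14856, -0.83447, -0.292)–(-2.49423, 0, -0.292)  len=0.9032
  (v12,v17,v15) [+-+] → (-2.14856, -0.83447, -0.292)–(-1.76366, -1.76366, -0.292)  len=1.0058
  (v16,v19,v17) [++-] → (-1.15969, -1.61962, -0.292)–(-1.4849, -1.4849, -0.292)  len=0.3520
  (v17,v19,v20) [-+-] → (-1.15969, -1.61962, -0.292)–(0, -2.1, -0.292)  len=1.2552
  (v17,v20,v15) [--+] → (-0.929191, -2.10933, -0.292)–(-1.76366, -1.76366, -0.292)  len=0.9032
  (v15,v20,v18) [+-+] → (-0.929191, -2.10933, -0.292)–(0, -2.49423, -0.292)  len=1.0058
  (v19,v22,v20) [++-] → (0.325215, -1.96528, -0.292)–(0, -2.1, -0.292)  len=0.3520
  (v20,v22,v23) [-+-] → (0.325215, -1.96528, -0.292)–(1.4849, -1.4849, -0.292)  len=1.2552
  (v20,v23,v18) [--+] → (0.83447, -2.14856, -0.292)–(0, -2.49423, -0.292)  len=0.9032
  (v18,v23,v21) [+-+] → (0.83447, -2.14856, -0.292)–(1.76366, -1.76366, -0.292)  len=1.0058
  (v22,v1,v23) [++-] → (1.61962, -1.15969, -0.292)–(1.4849, -1.4849, -0.292)  len=0.3520
  (v23,v1,v2) [-+-] → (1.61962, -1.15969, -0.292)–(2.1, 0, -0.292)  len=1.2552
  (v23,v2,v21) [--+] → (2.10933, -0.929191, -0.292)–(1.76366, -1.76366, -0.292)  len=0.9032
  (v21,v2,v0) [+-+] → (2.10933, -0.929191, -0.292)–(2.49423, 0, -0.292)  len=1.0058

Chained into 2 loop(s):
  loop 1: 16 segments, perimeter = 12.8581
  loop 2: 16 segments, perimeter = 15.2719
Total perimeter = 28.130

loops=2 perimeter=28.130


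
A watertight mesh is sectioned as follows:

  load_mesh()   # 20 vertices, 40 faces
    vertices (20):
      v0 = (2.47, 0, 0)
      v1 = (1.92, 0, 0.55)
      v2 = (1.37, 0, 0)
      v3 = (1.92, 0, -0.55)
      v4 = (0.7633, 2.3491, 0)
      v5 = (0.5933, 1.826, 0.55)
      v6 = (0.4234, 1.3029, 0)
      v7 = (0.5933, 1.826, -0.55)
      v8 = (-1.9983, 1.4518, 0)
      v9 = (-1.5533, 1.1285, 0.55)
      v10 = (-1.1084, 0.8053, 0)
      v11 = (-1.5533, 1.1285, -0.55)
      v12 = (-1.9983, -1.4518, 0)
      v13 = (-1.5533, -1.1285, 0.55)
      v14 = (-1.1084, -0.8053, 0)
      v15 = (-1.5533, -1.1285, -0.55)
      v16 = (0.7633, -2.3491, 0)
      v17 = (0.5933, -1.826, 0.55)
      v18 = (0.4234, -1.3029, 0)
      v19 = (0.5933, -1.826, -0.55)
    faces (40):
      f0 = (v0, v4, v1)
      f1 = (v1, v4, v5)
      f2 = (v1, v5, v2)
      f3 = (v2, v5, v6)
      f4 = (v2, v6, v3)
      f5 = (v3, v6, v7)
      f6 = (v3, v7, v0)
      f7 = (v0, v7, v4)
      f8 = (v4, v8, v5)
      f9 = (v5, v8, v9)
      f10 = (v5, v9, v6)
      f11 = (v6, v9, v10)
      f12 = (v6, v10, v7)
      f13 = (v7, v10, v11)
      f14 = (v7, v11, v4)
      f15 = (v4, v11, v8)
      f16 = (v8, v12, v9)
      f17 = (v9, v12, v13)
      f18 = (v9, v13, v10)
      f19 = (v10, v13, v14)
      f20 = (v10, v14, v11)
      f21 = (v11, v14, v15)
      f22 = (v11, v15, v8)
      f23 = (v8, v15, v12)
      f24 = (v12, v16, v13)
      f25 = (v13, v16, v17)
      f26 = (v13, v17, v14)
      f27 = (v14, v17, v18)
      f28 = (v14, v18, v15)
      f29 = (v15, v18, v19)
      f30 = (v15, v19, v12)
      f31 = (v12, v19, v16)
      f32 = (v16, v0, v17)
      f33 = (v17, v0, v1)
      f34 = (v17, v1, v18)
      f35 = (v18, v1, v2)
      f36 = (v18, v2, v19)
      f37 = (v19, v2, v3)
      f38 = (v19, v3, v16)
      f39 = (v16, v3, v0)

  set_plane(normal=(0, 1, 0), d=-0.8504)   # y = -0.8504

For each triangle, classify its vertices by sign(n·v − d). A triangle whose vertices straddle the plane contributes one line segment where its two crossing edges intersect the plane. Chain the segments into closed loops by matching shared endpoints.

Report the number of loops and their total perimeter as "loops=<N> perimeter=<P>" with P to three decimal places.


loops=2 perimeter=6.174

Straddling triangles (18 of 40):
  (v8,v12,v9) [+-+] → (-1.9983, -0.8504, 0)–(-1.89458, -0.8504, 0.128191)  len=0.1649
  (v9,v12,v13) [+--] → (-1.89458, -0.8504, 0.128191)–(-1.5533, -0.8504, 0.55)  len=0.5426
  (v9,v13,v10) [+-+] → (-1.5533, -0.8504, 0.55)–(-1.48932, -0.8504, 0.470904)  len=0.1017
  (v10,v13,v14) [+-+] → (-1.48932, -0.8504, 0.470904)–(-1.17048, -0.8504, 0.0767481)  len=0.5070
  (v11,v14,v15) [++-] → (-1.17048, -0.8504, -0.0767481)–(-1.5533, -0.8504, -0.55)  len=0.6087
  (v11,v15,v8) [+-+] → (-1.5533, -0.8504, -0.55)–(-1.60126, -0.8504, -0.490722)  len=0.0763
  (v8,v15,v12) [+--] → (-1.60126, -0.8504, -0.490722)–(-1.9983, -0.8504, 0)  len=0.6312
  (v13,v17,v14) [--+] → (-1.03321, -0.8504, 0.0243019)–(-1.17048, -0.8504, 0.0767481)  len=0.1470
  (v14,v17,v18) [+--] → (-1.03321, -0.8504, 0.0243019)–(-0.969565, -0.8504, 0)  len=0.0681
  (v14,v18,v15) [+--] → (-0.969565, -0.8504, 0)–(-1.17048, -0.8504, -0.0767481)  len=0.2151
  (v16,v0,v17) [-+-] → (1.85216, -0.8504, 0)–(1.59599, -0.8504, 0.256145)  len=0.3623
  (v17,v0,v1) [-++] → (1.59599, -0.8504, 0.256145)–(1.30213, -0.8504, 0.55)  len=0.4156
  (v17,v1,v18) [-+-] → (1.30213, -0.8504, 0.55)–(0.943172, -0.8504, 0.191016)  len=0.5077
  (v18,v1,v2) [-++] → (0.943172, -0.8504, 0.191016)–(0.752156, -0.8504, 0)  len=0.2701
  (v18,v2,v19) [-+-] → (0.752156, -0.8504, 0)–(1.00828, -0.8504, -0.256145)  len=0.3622
  (v19,v2,v3) [-++] → (1.00828, -0.8504, -0.256145)–(1.30213, -0.8504, -0.55)  len=0.4156
  (v19,v3,v16) [-+-] → (1.30213, -0.8504, -0.55)–(1.50126, -0.8504, -0.350894)  len=0.2816
  (v16,v3,v0) [-++] → (1.50126, -0.8504, -0.350894)–(1.85216, -0.8504, 0)  len=0.4962

Chained into 2 loop(s):
  loop 1: 10 segments, perimeter = 3.0625
  loop 2: 8 segments, perimeter = 3.1113
Total perimeter = 6.174


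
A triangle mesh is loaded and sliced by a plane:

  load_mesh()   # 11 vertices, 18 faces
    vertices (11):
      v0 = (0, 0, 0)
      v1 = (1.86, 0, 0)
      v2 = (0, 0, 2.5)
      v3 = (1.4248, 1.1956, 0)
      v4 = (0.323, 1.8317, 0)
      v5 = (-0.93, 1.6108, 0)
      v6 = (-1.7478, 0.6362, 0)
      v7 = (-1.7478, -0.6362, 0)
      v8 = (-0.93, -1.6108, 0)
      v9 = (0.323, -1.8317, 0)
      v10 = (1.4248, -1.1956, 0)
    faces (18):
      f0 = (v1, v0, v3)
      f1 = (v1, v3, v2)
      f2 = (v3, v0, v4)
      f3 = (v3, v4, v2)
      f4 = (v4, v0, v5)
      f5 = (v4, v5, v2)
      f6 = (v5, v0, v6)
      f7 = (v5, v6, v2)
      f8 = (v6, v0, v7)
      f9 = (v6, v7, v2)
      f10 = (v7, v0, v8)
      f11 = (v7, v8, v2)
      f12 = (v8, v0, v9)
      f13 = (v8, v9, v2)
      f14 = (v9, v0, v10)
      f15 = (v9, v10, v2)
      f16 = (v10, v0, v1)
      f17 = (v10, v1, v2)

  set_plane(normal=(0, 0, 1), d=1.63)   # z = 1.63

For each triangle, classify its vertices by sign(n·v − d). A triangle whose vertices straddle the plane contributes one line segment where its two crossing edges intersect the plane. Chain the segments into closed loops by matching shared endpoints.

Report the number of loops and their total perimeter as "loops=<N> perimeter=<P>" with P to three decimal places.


Straddling triangles (9 of 18):
  (v1,v3,v2) [--+] → (0.49583, 0.416069, 1.63)–(0.64728, 0, 1.63)  len=0.4428
  (v3,v4,v2) [--+] → (0.112404, 0.637432, 1.63)–(0.49583, 0.416069, 1.63)  len=0.4427
  (v4,v5,v2) [--+] → (-0.32364, 0.560558, 1.63)–(0.112404, 0.637432, 1.63)  len=0.4428
  (v5,v6,v2) [--+] → (-0.608234, 0.221398, 1.63)–(-0.32364, 0.560558, 1.63)  len=0.4427
  (v6,v7,v2) [--+] → (-0.608234, -0.221398, 1.63)–(-0.608234, 0.221398, 1.63)  len=0.4428
  (v7,v8,v2) [--+] → (-0.32364, -0.560558, 1.63)–(-0.608234, -0.221398, 1.63)  len=0.4427
  (v8,v9,v2) [--+] → (0.112404, -0.637432, 1.63)–(-0.32364, -0.560558, 1.63)  len=0.4428
  (v9,v10,v2) [--+] → (0.49583, -0.416069, 1.63)–(0.112404, -0.637432, 1.63)  len=0.4427
  (v10,v1,v2) [--+] → (0.64728, 0, 1.63)–(0.49583, -0.416069, 1.63)  len=0.4428

Chained into 1 loop(s):
  loop 1: 9 segments, perimeter = 3.9849
Total perimeter = 3.985

loops=1 perimeter=3.985


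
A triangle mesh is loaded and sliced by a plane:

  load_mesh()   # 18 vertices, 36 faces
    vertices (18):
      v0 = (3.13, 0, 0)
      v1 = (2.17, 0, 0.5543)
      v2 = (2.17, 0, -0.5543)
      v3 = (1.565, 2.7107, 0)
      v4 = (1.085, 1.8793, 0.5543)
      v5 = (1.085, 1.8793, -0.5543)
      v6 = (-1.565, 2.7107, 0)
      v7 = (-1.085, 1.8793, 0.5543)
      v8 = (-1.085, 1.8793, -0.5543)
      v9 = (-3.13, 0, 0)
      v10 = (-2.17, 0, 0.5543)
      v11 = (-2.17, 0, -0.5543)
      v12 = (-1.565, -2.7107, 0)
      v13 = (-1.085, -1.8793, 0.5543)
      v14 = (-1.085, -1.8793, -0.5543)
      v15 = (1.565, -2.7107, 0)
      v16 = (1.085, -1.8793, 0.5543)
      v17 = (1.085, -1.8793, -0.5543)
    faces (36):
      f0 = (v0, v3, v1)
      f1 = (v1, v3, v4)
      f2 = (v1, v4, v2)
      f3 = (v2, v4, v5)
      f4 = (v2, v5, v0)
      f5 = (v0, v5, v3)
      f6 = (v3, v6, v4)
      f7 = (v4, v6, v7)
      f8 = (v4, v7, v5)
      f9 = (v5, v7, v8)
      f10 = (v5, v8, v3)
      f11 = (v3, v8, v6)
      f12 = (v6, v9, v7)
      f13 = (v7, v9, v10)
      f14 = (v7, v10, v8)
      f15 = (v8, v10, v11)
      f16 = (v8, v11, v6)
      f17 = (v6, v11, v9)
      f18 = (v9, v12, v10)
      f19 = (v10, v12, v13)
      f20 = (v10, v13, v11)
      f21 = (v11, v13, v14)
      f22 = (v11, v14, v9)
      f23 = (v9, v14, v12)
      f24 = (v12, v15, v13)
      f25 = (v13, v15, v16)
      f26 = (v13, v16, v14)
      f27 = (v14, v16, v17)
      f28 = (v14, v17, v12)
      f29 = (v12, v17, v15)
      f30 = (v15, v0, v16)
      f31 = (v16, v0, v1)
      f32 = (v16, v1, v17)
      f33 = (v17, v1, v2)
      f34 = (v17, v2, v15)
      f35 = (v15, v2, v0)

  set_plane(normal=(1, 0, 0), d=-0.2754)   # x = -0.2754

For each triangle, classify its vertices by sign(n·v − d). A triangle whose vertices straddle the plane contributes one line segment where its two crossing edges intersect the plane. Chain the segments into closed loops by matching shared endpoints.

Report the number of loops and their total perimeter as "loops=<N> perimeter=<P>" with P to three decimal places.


Straddling triangles (12 of 36):
  (v3,v6,v4) [+-+] → (-0.2754, 2.7107, 0)–(-0.2754, 2.30611, 0.269745)  len=0.4863
  (v4,v6,v7) [+--] → (-0.2754, 2.30611, 0.269745)–(-0.2754, 1.8793, 0.5543)  len=0.5130
  (v4,v7,v5) [+-+] → (-0.2754, 1.8793, 0.5543)–(-0.2754, 1.8793, 0.140695)  len=0.4136
  (v5,v7,v8) [+--] → (-0.2754, 1.8793, 0.140695)–(-0.2754, 1.8793, -0.5543)  len=0.6950
  (v5,v8,v3) [+-+] → (-0.2754, 1.8793, -0.5543)–(-0.2754, 2.1333, -0.384956)  len=0.3053
  (v3,v8,v6) [+--] → (-0.2754, 2.1333, -0.384956)–(-0.2754, 2.7107, 0)  len=0.6940
  (v12,v15,v13) [-+-] → (-0.2754, -2.7107, 0)–(-0.2754, -2.1333, 0.384956)  len=0.6940
  (v13,v15,v16) [-++] → (-0.2754, -2.1333, 0.384956)–(-0.2754, -1.8793, 0.5543)  len=0.3053
  (v13,v16,v14) [-+-] → (-0.2754, -1.8793, 0.5543)–(-0.2754, -1.8793, -0.140695)  len=0.6950
  (v14,v16,v17) [-++] → (-0.2754, -1.8793, -0.140695)–(-0.2754, -1.8793, -0.5543)  len=0.4136
  (v14,v17,v12) [-+-] → (-0.2754, -1.8793, -0.5543)–(-0.2754, -2.30611, -0.269745)  len=0.5130
  (v12,v17,v15) [-++] → (-0.2754, -2.30611, -0.269745)–(-0.2754, -2.7107, 0)  len=0.4863

Chained into 2 loop(s):
  loop 1: 6 segments, perimeter = 3.1071
  loop 2: 6 segments, perimeter = 3.1071
Total perimeter = 6.214

loops=2 perimeter=6.214
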